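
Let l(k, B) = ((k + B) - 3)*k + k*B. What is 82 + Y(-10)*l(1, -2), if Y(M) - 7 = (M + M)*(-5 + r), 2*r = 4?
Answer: -320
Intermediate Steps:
r = 2 (r = (½)*4 = 2)
Y(M) = 7 - 6*M (Y(M) = 7 + (M + M)*(-5 + 2) = 7 + (2*M)*(-3) = 7 - 6*M)
l(k, B) = B*k + k*(-3 + B + k) (l(k, B) = ((B + k) - 3)*k + B*k = (-3 + B + k)*k + B*k = k*(-3 + B + k) + B*k = B*k + k*(-3 + B + k))
82 + Y(-10)*l(1, -2) = 82 + (7 - 6*(-10))*(1*(-3 + 1 + 2*(-2))) = 82 + (7 + 60)*(1*(-3 + 1 - 4)) = 82 + 67*(1*(-6)) = 82 + 67*(-6) = 82 - 402 = -320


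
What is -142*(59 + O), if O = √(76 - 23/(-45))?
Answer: -8378 - 142*√17215/15 ≈ -9620.1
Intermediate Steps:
O = √17215/15 (O = √(76 - 23*(-1/45)) = √(76 + 23/45) = √(3443/45) = √17215/15 ≈ 8.7471)
-142*(59 + O) = -142*(59 + √17215/15) = -8378 - 142*√17215/15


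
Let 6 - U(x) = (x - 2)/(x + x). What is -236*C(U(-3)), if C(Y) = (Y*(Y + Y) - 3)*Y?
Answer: -1658903/27 ≈ -61441.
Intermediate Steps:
U(x) = 6 - (-2 + x)/(2*x) (U(x) = 6 - (x - 2)/(x + x) = 6 - (-2 + x)/(2*x))
C(Y) = Y*(-3 + 2*Y²) (C(Y) = (Y*(2*Y) - 3)*Y = (2*Y² - 3)*Y = (-3 + 2*Y²)*Y = Y*(-3 + 2*Y²))
-236*C(U(-3)) = -236*(11/2 + 1/(-3))*(-3 + 2*(11/2 + 1/(-3))²) = -236*(11/2 - ⅓)*(-3 + 2*(11/2 - ⅓)²) = -3658*(-3 + 2*(31/6)²)/3 = -3658*(-3 + 2*(961/36))/3 = -3658*(-3 + 961/18)/3 = -3658*907/(3*18) = -236*28117/108 = -1658903/27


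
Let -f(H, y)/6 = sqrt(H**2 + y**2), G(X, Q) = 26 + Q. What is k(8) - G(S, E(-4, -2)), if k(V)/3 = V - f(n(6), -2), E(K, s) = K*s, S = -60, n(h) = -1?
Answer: -10 + 18*sqrt(5) ≈ 30.249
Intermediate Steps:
f(H, y) = -6*sqrt(H**2 + y**2)
k(V) = 3*V + 18*sqrt(5) (k(V) = 3*(V - (-6)*sqrt((-1)**2 + (-2)**2)) = 3*(V - (-6)*sqrt(1 + 4)) = 3*(V - (-6)*sqrt(5)) = 3*(V + 6*sqrt(5)) = 3*V + 18*sqrt(5))
k(8) - G(S, E(-4, -2)) = (3*8 + 18*sqrt(5)) - (26 - 4*(-2)) = (24 + 18*sqrt(5)) - (26 + 8) = (24 + 18*sqrt(5)) - 1*34 = (24 + 18*sqrt(5)) - 34 = -10 + 18*sqrt(5)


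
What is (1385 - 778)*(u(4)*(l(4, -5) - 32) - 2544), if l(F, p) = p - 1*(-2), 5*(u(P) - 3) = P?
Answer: -1624939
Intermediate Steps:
u(P) = 3 + P/5
l(F, p) = 2 + p (l(F, p) = p + 2 = 2 + p)
(1385 - 778)*(u(4)*(l(4, -5) - 32) - 2544) = (1385 - 778)*((3 + (⅕)*4)*((2 - 5) - 32) - 2544) = 607*((3 + ⅘)*(-3 - 32) - 2544) = 607*((19/5)*(-35) - 2544) = 607*(-133 - 2544) = 607*(-2677) = -1624939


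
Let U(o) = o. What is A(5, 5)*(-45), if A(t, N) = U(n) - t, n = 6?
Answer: -45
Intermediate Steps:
A(t, N) = 6 - t
A(5, 5)*(-45) = (6 - 1*5)*(-45) = (6 - 5)*(-45) = 1*(-45) = -45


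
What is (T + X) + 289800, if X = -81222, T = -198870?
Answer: 9708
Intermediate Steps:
(T + X) + 289800 = (-198870 - 81222) + 289800 = -280092 + 289800 = 9708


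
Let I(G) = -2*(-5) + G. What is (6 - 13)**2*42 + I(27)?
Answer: 2095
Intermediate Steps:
I(G) = 10 + G
(6 - 13)**2*42 + I(27) = (6 - 13)**2*42 + (10 + 27) = (-7)**2*42 + 37 = 49*42 + 37 = 2058 + 37 = 2095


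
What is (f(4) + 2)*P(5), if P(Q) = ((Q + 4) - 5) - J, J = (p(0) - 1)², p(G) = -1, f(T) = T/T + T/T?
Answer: 0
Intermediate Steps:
f(T) = 2 (f(T) = 1 + 1 = 2)
J = 4 (J = (-1 - 1)² = (-2)² = 4)
P(Q) = -5 + Q (P(Q) = ((Q + 4) - 5) - 1*4 = ((4 + Q) - 5) - 4 = (-1 + Q) - 4 = -5 + Q)
(f(4) + 2)*P(5) = (2 + 2)*(-5 + 5) = 4*0 = 0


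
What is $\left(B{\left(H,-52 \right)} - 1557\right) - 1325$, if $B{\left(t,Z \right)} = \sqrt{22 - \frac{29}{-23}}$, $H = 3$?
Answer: $-2882 + \frac{\sqrt{12305}}{23} \approx -2877.2$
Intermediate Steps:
$B{\left(t,Z \right)} = \frac{\sqrt{12305}}{23}$ ($B{\left(t,Z \right)} = \sqrt{22 - - \frac{29}{23}} = \sqrt{22 + \frac{29}{23}} = \sqrt{\frac{535}{23}} = \frac{\sqrt{12305}}{23}$)
$\left(B{\left(H,-52 \right)} - 1557\right) - 1325 = \left(\frac{\sqrt{12305}}{23} - 1557\right) - 1325 = \left(-1557 + \frac{\sqrt{12305}}{23}\right) - 1325 = -2882 + \frac{\sqrt{12305}}{23}$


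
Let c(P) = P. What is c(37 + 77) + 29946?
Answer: 30060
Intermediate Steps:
c(37 + 77) + 29946 = (37 + 77) + 29946 = 114 + 29946 = 30060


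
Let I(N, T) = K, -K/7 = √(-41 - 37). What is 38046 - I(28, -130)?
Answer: 38046 + 7*I*√78 ≈ 38046.0 + 61.822*I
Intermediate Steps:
K = -7*I*√78 (K = -7*√(-41 - 37) = -7*I*√78 ≈ -61.822*I)
I(N, T) = -7*I*√78
38046 - I(28, -130) = 38046 - (-7)*I*√78 = 38046 + 7*I*√78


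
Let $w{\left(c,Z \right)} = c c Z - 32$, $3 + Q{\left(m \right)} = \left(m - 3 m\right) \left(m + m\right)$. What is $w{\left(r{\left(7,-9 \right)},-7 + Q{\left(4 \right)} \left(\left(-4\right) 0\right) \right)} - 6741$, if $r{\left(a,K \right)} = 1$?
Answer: $-6780$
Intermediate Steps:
$Q{\left(m \right)} = -3 - 4 m^{2}$ ($Q{\left(m \right)} = -3 + \left(m - 3 m\right) \left(m + m\right) = -3 + - 2 m 2 m = -3 - 4 m^{2}$)
$w{\left(c,Z \right)} = -32 + Z c^{2}$ ($w{\left(c,Z \right)} = c^{2} Z - 32 = Z c^{2} - 32 = -32 + Z c^{2}$)
$w{\left(r{\left(7,-9 \right)},-7 + Q{\left(4 \right)} \left(\left(-4\right) 0\right) \right)} - 6741 = \left(-32 + \left(-7 + \left(-3 - 4 \cdot 4^{2}\right) \left(\left(-4\right) 0\right)\right) 1^{2}\right) - 6741 = \left(-32 + \left(-7 + \left(-3 - 64\right) 0\right) 1\right) - 6741 = \left(-32 + \left(-7 - 0\right) 1\right) - 6741 = \left(-32 + \left(-7 + 0\right) 1\right) - 6741 = \left(-32 - 7\right) - 6741 = -39 - 6741 = -6780$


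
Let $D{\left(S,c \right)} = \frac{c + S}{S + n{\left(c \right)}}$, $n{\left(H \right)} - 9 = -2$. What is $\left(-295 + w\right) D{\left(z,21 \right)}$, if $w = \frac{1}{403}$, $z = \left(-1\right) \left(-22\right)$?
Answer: $- \frac{5112012}{11687} \approx -437.41$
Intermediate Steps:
$n{\left(H \right)} = 7$ ($n{\left(H \right)} = 9 - 2 = 7$)
$z = 22$
$D{\left(S,c \right)} = \frac{S + c}{7 + S}$ ($D{\left(S,c \right)} = \frac{c + S}{S + 7} = \frac{S + c}{7 + S}$)
$w = \frac{1}{403} \approx 0.0024814$
$\left(-295 + w\right) D{\left(z,21 \right)} = \left(-295 + \frac{1}{403}\right) \frac{22 + 21}{7 + 22} = - \frac{118884 \cdot \frac{1}{29} \cdot 43}{403} = \left(- \frac{118884}{403}\right) \frac{43}{29} = - \frac{5112012}{11687}$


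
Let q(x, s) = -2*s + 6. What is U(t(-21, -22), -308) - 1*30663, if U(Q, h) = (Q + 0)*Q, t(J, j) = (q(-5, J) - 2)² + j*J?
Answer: 6615421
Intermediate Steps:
q(x, s) = 6 - 2*s
t(J, j) = (4 - 2*J)² + J*j (t(J, j) = ((6 - 2*J) - 2)² + j*J = (4 - 2*J)² + J*j)
U(Q, h) = Q² (U(Q, h) = Q*Q = Q²)
U(t(-21, -22), -308) - 1*30663 = (4*(-2 - 21)² - 21*(-22))² - 1*30663 = (4*(-23)² + 462)² - 30663 = (4*529 + 462)² - 30663 = (2116 + 462)² - 30663 = 2578² - 30663 = 6646084 - 30663 = 6615421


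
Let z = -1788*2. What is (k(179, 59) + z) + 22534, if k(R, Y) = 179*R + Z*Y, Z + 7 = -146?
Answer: 41972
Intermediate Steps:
Z = -153 (Z = -7 - 146 = -153)
k(R, Y) = -153*Y + 179*R (k(R, Y) = 179*R - 153*Y = -153*Y + 179*R)
z = -3576 (z = -1788*2 = -3576)
(k(179, 59) + z) + 22534 = ((-153*59 + 179*179) - 3576) + 22534 = ((-9027 + 32041) - 3576) + 22534 = (23014 - 3576) + 22534 = 19438 + 22534 = 41972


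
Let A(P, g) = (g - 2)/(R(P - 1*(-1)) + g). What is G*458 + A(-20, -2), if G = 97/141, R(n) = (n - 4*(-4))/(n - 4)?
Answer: 1923290/6063 ≈ 317.22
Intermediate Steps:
R(n) = (16 + n)/(-4 + n) (R(n) = (n + 16)/(-4 + n) = (16 + n)/(-4 + n))
A(P, g) = (-2 + g)/(g + (17 + P)/(-3 + P)) (A(P, g) = (g - 2)/((16 + (P - 1*(-1)))/(-4 + (P - 1*(-1))) + g) = (-2 + g)/((16 + (P + 1))/(-4 + (P + 1)) + g) = (-2 + g)/((16 + (1 + P))/(-4 + (1 + P)) + g) = (-2 + g)/((17 + P)/(-3 + P) + g) = (-2 + g)/(g + (17 + P)/(-3 + P)))
G = 97/141 (G = 97*(1/141) = 97/141 ≈ 0.68794)
G*458 + A(-20, -2) = (97/141)*458 + (-3 - 20)*(-2 - 2)/(17 - 20 - 2*(-3 - 20)) = 44426/141 - 23*(-4)/(17 - 20 - 2*(-23)) = 44426/141 - 23*(-4)/(17 - 20 + 46) = 44426/141 - 23*(-4)/43 = 44426/141 + (1/43)*(-23)*(-4) = 44426/141 + 92/43 = 1923290/6063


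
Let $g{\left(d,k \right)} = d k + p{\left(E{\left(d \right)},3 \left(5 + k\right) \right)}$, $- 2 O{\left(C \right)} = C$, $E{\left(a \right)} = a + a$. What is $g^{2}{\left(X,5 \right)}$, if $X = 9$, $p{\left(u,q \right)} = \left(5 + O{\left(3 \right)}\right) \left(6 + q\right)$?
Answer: $29241$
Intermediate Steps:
$E{\left(a \right)} = 2 a$
$O{\left(C \right)} = - \frac{C}{2}$
$p{\left(u,q \right)} = 21 + \frac{7 q}{2}$ ($p{\left(u,q \right)} = \left(5 - \frac{3}{2}\right) \left(6 + q\right) = \frac{7 \left(6 + q\right)}{2} = 21 + \frac{7 q}{2}$)
$g{\left(d,k \right)} = \frac{147}{2} + \frac{21 k}{2} + d k$ ($g{\left(d,k \right)} = d k + \left(21 + \frac{7 \cdot 3 \left(5 + k\right)}{2}\right) = d k + \left(21 + \frac{7 \left(15 + 3 k\right)}{2}\right) = d k + \left(21 + \left(\frac{105}{2} + \frac{21 k}{2}\right)\right) = d k + \left(\frac{147}{2} + \frac{21 k}{2}\right) = \frac{147}{2} + \frac{21 k}{2} + d k$)
$g^{2}{\left(X,5 \right)} = \left(\frac{147}{2} + \frac{21}{2} \cdot 5 + 9 \cdot 5\right)^{2} = \left(\frac{147}{2} + \frac{105}{2} + 45\right)^{2} = 171^{2} = 29241$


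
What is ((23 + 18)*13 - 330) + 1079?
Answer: 1282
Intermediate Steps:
((23 + 18)*13 - 330) + 1079 = (41*13 - 330) + 1079 = (533 - 330) + 1079 = 203 + 1079 = 1282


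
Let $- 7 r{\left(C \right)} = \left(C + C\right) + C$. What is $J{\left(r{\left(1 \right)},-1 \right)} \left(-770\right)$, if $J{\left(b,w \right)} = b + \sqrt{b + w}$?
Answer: $330 - 110 i \sqrt{70} \approx 330.0 - 920.33 i$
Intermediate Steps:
$r{\left(C \right)} = - \frac{3 C}{7}$ ($r{\left(C \right)} = - \frac{\left(C + C\right) + C}{7} = - \frac{2 C + C}{7} = - \frac{3 C}{7}$)
$J{\left(r{\left(1 \right)},-1 \right)} \left(-770\right) = \left(\left(- \frac{3}{7}\right) 1 + \sqrt{\left(- \frac{3}{7}\right) 1 - 1}\right) \left(-770\right) = \left(- \frac{3}{7} + \sqrt{- \frac{3}{7} - 1}\right) \left(-770\right) = \left(- \frac{3}{7} + \sqrt{- \frac{10}{7}}\right) \left(-770\right) = \left(- \frac{3}{7} + \frac{i \sqrt{70}}{7}\right) \left(-770\right) = 330 - 110 i \sqrt{70}$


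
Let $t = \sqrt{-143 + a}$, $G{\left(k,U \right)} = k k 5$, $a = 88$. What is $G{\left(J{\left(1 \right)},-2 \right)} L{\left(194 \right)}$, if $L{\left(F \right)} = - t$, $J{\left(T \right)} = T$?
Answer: $- 5 i \sqrt{55} \approx - 37.081 i$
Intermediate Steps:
$G{\left(k,U \right)} = 5 k^{2}$ ($G{\left(k,U \right)} = k^{2} \cdot 5 = 5 k^{2}$)
$t = i \sqrt{55}$ ($t = \sqrt{-143 + 88} = \sqrt{-55} = i \sqrt{55} \approx 7.4162 i$)
$L{\left(F \right)} = - i \sqrt{55}$
$G{\left(J{\left(1 \right)},-2 \right)} L{\left(194 \right)} = 5 \cdot 1^{2} \left(- i \sqrt{55}\right) = 5 \cdot 1 \left(- i \sqrt{55}\right) = 5 \left(- i \sqrt{55}\right) = - 5 i \sqrt{55}$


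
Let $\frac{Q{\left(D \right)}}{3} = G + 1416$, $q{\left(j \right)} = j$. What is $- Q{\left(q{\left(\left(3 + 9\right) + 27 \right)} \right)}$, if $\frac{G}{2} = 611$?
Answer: $-7914$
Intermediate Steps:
$G = 1222$ ($G = 2 \cdot 611 = 1222$)
$Q{\left(D \right)} = 7914$ ($Q{\left(D \right)} = 3 \left(1222 + 1416\right) = 3 \cdot 2638 = 7914$)
$- Q{\left(q{\left(\left(3 + 9\right) + 27 \right)} \right)} = \left(-1\right) 7914 = -7914$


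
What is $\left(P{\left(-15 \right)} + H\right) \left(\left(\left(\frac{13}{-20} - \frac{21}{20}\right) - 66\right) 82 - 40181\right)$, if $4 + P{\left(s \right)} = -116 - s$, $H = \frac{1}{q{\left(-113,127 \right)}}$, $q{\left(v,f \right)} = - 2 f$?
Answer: $\frac{3049322101}{635} \approx 4.8021 \cdot 10^{6}$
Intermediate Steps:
$H = - \frac{1}{254}$ ($H = \frac{1}{\left(-2\right) 127} = \frac{1}{-254} = - \frac{1}{254} \approx -0.003937$)
$P{\left(s \right)} = -120 - s$ ($P{\left(s \right)} = -4 - \left(116 + s\right) = -120 - s$)
$\left(P{\left(-15 \right)} + H\right) \left(\left(\left(\frac{13}{-20} - \frac{21}{20}\right) - 66\right) 82 - 40181\right) = \left(\left(-120 - -15\right) - \frac{1}{254}\right) \left(\left(\left(\frac{13}{-20} - \frac{21}{20}\right) - 66\right) 82 - 40181\right) = \left(\left(-120 + 15\right) - \frac{1}{254}\right) \left(\left(\left(13 \left(- \frac{1}{20}\right) - \frac{21}{20}\right) - 66\right) 82 - 40181\right) = \left(-105 - \frac{1}{254}\right) \left(\left(\left(- \frac{13}{20} - \frac{21}{20}\right) - 66\right) 82 - 40181\right) = - \frac{26671 \left(\left(- \frac{17}{10} - 66\right) 82 - 40181\right)}{254} = - \frac{26671 \left(\left(- \frac{677}{10}\right) 82 - 40181\right)}{254} = - \frac{26671 \left(- \frac{27757}{5} - 40181\right)}{254} = \left(- \frac{26671}{254}\right) \left(- \frac{228662}{5}\right) = \frac{3049322101}{635}$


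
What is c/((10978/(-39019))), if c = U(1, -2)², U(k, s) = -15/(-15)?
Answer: -39019/10978 ≈ -3.5543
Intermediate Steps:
U(k, s) = 1 (U(k, s) = -15*(-1/15) = 1)
c = 1 (c = 1² = 1)
c/((10978/(-39019))) = 1/(10978/(-39019)) = 1/(10978*(-1/39019)) = 1/(-10978/39019) = 1*(-39019/10978) = -39019/10978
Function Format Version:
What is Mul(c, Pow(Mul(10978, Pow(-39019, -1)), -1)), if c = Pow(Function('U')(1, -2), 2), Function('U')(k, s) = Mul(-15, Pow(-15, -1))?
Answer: Rational(-39019, 10978) ≈ -3.5543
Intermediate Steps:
Function('U')(k, s) = 1 (Function('U')(k, s) = Mul(-15, Rational(-1, 15)) = 1)
c = 1 (c = Pow(1, 2) = 1)
Mul(c, Pow(Mul(10978, Pow(-39019, -1)), -1)) = Mul(1, Pow(Mul(10978, Pow(-39019, -1)), -1)) = Mul(1, Pow(Mul(10978, Rational(-1, 39019)), -1)) = Mul(1, Pow(Rational(-10978, 39019), -1)) = Mul(1, Rational(-39019, 10978)) = Rational(-39019, 10978)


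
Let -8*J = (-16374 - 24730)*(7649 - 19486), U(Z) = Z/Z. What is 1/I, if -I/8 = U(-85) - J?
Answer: -1/486548056 ≈ -2.0553e-9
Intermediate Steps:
U(Z) = 1
J = -60818506 (J = -(-16374 - 24730)*(7649 - 19486)/8 = -(-5138)*(-11837) = -⅛*486548048 = -60818506)
I = -486548056 (I = -8*(1 - 1*(-60818506)) = -8*(1 + 60818506) = -8*60818507 = -486548056)
1/I = 1/(-486548056) = -1/486548056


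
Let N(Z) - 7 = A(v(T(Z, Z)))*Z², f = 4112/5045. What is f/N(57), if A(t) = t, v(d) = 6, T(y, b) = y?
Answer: 4112/98382545 ≈ 4.1796e-5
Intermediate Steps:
f = 4112/5045 (f = 4112*(1/5045) = 4112/5045 ≈ 0.81506)
N(Z) = 7 + 6*Z²
f/N(57) = 4112/(5045*(7 + 6*57²)) = 4112/(5045*(7 + 6*3249)) = 4112/(5045*(7 + 19494)) = (4112/5045)/19501 = (4112/5045)*(1/19501) = 4112/98382545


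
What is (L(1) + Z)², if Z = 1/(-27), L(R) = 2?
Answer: 2809/729 ≈ 3.8532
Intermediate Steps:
Z = -1/27 ≈ -0.037037
(L(1) + Z)² = (2 - 1/27)² = (53/27)² = 2809/729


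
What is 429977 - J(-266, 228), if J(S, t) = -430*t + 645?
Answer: 527372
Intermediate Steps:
J(S, t) = 645 - 430*t
429977 - J(-266, 228) = 429977 - (645 - 430*228) = 429977 - (645 - 98040) = 429977 - 1*(-97395) = 429977 + 97395 = 527372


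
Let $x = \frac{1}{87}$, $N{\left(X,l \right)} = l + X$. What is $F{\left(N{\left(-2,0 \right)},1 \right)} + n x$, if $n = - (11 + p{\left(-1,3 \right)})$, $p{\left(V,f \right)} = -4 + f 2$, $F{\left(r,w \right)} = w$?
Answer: $\frac{74}{87} \approx 0.85057$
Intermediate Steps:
$N{\left(X,l \right)} = X + l$
$p{\left(V,f \right)} = -4 + 2 f$
$n = -13$ ($n = - (11 + \left(-4 + 2 \cdot 3\right)) = - (11 + \left(-4 + 6\right)) = - (11 + 2) = \left(-1\right) 13 = -13$)
$x = \frac{1}{87} \approx 0.011494$
$F{\left(N{\left(-2,0 \right)},1 \right)} + n x = 1 - \frac{13}{87} = \frac{74}{87}$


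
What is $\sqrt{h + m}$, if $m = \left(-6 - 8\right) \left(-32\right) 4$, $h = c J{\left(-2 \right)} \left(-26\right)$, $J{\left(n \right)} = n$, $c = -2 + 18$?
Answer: $8 \sqrt{41} \approx 51.225$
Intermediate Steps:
$c = 16$
$h = 832$ ($h = 16 \left(-2\right) \left(-26\right) = \left(-32\right) \left(-26\right) = 832$)
$m = 1792$ ($m = \left(-6 - 8\right) \left(-32\right) 4 = \left(-14\right) \left(-32\right) 4 = 448 \cdot 4 = 1792$)
$\sqrt{h + m} = \sqrt{832 + 1792} = \sqrt{2624} = 8 \sqrt{41}$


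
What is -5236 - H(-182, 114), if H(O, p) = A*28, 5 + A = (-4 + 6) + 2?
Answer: -5208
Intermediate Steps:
A = -1 (A = -5 + ((-4 + 6) + 2) = -5 + (2 + 2) = -5 + 4 = -1)
H(O, p) = -28 (H(O, p) = -1*28 = -28)
-5236 - H(-182, 114) = -5236 - 1*(-28) = -5236 + 28 = -5208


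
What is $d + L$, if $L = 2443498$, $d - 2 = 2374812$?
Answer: $4818312$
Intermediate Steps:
$d = 2374814$ ($d = 2 + 2374812 = 2374814$)
$d + L = 2374814 + 2443498 = 4818312$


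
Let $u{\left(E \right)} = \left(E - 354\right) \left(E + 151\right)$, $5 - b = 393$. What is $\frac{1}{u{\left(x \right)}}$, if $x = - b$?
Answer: $\frac{1}{18326} \approx 5.4567 \cdot 10^{-5}$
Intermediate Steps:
$b = -388$ ($b = 5 - 393 = -388$)
$x = 388$ ($x = \left(-1\right) \left(-388\right) = 388$)
$u{\left(E \right)} = \left(-354 + E\right) \left(151 + E\right)$
$\frac{1}{u{\left(x \right)}} = \frac{1}{-53454 + 388^{2} - 78764} = \frac{1}{-53454 + 150544 - 78764} = \frac{1}{18326}$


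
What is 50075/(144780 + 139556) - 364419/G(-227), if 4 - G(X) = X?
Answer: -3139571923/1990352 ≈ -1577.4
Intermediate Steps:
G(X) = 4 - X
50075/(144780 + 139556) - 364419/G(-227) = 50075/(144780 + 139556) - 364419/(4 - 1*(-227)) = 50075/284336 - 364419/(4 + 227) = 50075*(1/284336) - 364419/231 = 50075/284336 - 364419*1/231 = 50075/284336 - 11043/7 = -3139571923/1990352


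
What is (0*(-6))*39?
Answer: 0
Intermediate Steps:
(0*(-6))*39 = 0*39 = 0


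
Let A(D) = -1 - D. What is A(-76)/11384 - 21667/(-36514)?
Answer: 124697839/207837688 ≈ 0.59998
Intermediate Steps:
A(-76)/11384 - 21667/(-36514) = (-1 - 1*(-76))/11384 - 21667/(-36514) = (-1 + 76)*(1/11384) - 21667*(-1/36514) = 75*(1/11384) + 21667/36514 = 75/11384 + 21667/36514 = 124697839/207837688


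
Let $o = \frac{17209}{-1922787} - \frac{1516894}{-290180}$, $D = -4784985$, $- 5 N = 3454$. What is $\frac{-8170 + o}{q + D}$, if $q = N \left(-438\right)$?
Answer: $\frac{2277787609653121}{1250491321183013118} \approx 0.0018215$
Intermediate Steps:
$N = - \frac{3454}{5}$ ($N = \left(- \frac{1}{5}\right) 3454 = - \frac{3454}{5} \approx -690.8$)
$q = \frac{1512852}{5}$ ($q = \left(- \frac{3454}{5}\right) \left(-438\right) = \frac{1512852}{5} \approx 3.0257 \cdot 10^{5}$)
$o = \frac{1455835177979}{278977165830}$ ($o = 17209 \left(- \frac{1}{1922787}\right) - - \frac{758447}{145090} = - \frac{17209}{1922787} + \frac{758447}{145090} = \frac{1455835177979}{278977165830} \approx 5.2185$)
$\frac{-8170 + o}{q + D} = \frac{-8170 + \frac{1455835177979}{278977165830}}{\frac{1512852}{5} - 4784985} = - \frac{2277787609653121}{278977165830 \left(- \frac{22412073}{5}\right)} = \left(- \frac{2277787609653121}{278977165830}\right) \left(- \frac{5}{22412073}\right) = \frac{2277787609653121}{1250491321183013118}$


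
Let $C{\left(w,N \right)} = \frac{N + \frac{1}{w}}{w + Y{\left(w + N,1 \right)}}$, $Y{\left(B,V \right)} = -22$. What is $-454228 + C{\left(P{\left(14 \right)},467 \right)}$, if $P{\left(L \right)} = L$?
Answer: $- \frac{50880075}{112} \approx -4.5429 \cdot 10^{5}$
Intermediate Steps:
$C{\left(w,N \right)} = \frac{N + \frac{1}{w}}{-22 + w}$ ($C{\left(w,N \right)} = \frac{N + \frac{1}{w}}{w - 22} = \frac{N + \frac{1}{w}}{-22 + w}$)
$-454228 + C{\left(P{\left(14 \right)},467 \right)} = -454228 + \frac{1 + 467 \cdot 14}{14 \left(-22 + 14\right)} = -454228 + \frac{1 + 6538}{14 \left(-8\right)} = -454228 + \frac{1}{14} \left(- \frac{1}{8}\right) 6539 = -454228 - \frac{6539}{112} = - \frac{50880075}{112}$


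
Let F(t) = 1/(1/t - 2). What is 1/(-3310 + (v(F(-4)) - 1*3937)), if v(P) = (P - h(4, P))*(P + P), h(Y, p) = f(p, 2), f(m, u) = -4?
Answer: -81/587263 ≈ -0.00013793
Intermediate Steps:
h(Y, p) = -4
F(t) = 1/(-2 + 1/t)
v(P) = 2*P*(4 + P) (v(P) = (P - 1*(-4))*(P + P) = (P + 4)*(2*P) = (4 + P)*(2*P) = 2*P*(4 + P))
1/(-3310 + (v(F(-4)) - 1*3937)) = 1/(-3310 + (2*(-1*(-4)/(-1 + 2*(-4)))*(4 - 1*(-4)/(-1 + 2*(-4))) - 1*3937)) = 1/(-3310 + (2*(-1*(-4)/(-1 - 8))*(4 - 1*(-4)/(-1 - 8)) - 3937)) = 1/(-3310 + (2*(-1*(-4)/(-9))*(4 - 1*(-4)/(-9)) - 3937)) = 1/(-3310 + (2*(-1*(-4)*(-⅑))*(4 - 1*(-4)*(-⅑)) - 3937)) = 1/(-3310 + (2*(-4/9)*(4 - 4/9) - 3937)) = 1/(-3310 + (2*(-4/9)*(32/9) - 3937)) = 1/(-3310 + (-256/81 - 3937)) = 1/(-3310 - 319153/81) = 1/(-587263/81) = -81/587263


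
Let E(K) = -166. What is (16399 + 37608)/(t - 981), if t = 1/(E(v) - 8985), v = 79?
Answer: -494218057/8977132 ≈ -55.053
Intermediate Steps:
t = -1/9151 (t = 1/(-166 - 8985) = 1/(-9151) = -1/9151 ≈ -0.00010928)
(16399 + 37608)/(t - 981) = (16399 + 37608)/(-1/9151 - 981) = 54007/(-8977132/9151) = 54007*(-9151/8977132) = -494218057/8977132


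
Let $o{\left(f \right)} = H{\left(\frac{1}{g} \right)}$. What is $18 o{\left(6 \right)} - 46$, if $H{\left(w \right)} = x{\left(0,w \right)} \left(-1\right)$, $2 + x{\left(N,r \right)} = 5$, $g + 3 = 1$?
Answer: $-100$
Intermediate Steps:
$g = -2$ ($g = -3 + 1 = -2$)
$x{\left(N,r \right)} = 3$ ($x{\left(N,r \right)} = -2 + 5 = 3$)
$H{\left(w \right)} = -3$ ($H{\left(w \right)} = 3 \left(-1\right) = -3$)
$o{\left(f \right)} = -3$
$18 o{\left(6 \right)} - 46 = 18 \left(-3\right) - 46 = -54 - 46 = -100$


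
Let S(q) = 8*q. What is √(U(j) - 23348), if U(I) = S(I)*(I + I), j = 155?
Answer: 2*√90263 ≈ 600.88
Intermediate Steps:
U(I) = 16*I² (U(I) = (8*I)*(I + I) = (8*I)*(2*I) = 16*I²)
√(U(j) - 23348) = √(16*155² - 23348) = √(16*24025 - 23348) = √(384400 - 23348) = √361052 = 2*√90263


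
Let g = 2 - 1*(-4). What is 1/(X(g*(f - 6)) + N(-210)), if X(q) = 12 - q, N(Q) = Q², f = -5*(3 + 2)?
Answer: 1/44298 ≈ 2.2574e-5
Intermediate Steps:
f = -25 (f = -5*5 = -25)
g = 6 (g = 2 + 4 = 6)
1/(X(g*(f - 6)) + N(-210)) = 1/((12 - 6*(-25 - 6)) + (-210)²) = 1/((12 - 6*(-31)) + 44100) = 1/((12 - 1*(-186)) + 44100) = 1/((12 + 186) + 44100) = 1/(198 + 44100) = 1/44298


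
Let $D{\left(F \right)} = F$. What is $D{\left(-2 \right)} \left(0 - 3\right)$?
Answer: $6$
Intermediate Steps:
$D{\left(-2 \right)} \left(0 - 3\right) = - 2 \left(0 - 3\right) = \left(-2\right) \left(-3\right) = 6$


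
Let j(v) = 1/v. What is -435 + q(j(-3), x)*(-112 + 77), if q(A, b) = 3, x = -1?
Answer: -540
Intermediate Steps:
j(v) = 1/v
-435 + q(j(-3), x)*(-112 + 77) = -435 + 3*(-112 + 77) = -435 + 3*(-35) = -435 - 105 = -540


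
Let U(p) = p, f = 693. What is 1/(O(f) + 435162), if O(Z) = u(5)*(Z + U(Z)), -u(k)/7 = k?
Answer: 1/386652 ≈ 2.5863e-6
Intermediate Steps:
u(k) = -7*k
O(Z) = -70*Z (O(Z) = (-7*5)*(Z + Z) = -70*Z)
1/(O(f) + 435162) = 1/(-70*693 + 435162) = 1/(-48510 + 435162) = 1/386652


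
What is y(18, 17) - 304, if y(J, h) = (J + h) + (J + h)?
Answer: -234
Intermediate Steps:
y(J, h) = 2*J + 2*h
y(18, 17) - 304 = (2*18 + 2*17) - 304 = (36 + 34) - 304 = 70 - 304 = -234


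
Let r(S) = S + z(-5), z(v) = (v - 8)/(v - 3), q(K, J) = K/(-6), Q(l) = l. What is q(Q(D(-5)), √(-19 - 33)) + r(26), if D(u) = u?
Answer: 683/24 ≈ 28.458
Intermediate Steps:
q(K, J) = -K/6
z(v) = (-8 + v)/(-3 + v)
r(S) = 13/8 + S (r(S) = S + (-8 - 5)/(-3 - 5) = S - 13/(-8) = S - ⅛*(-13) = S + 13/8 = 13/8 + S)
q(Q(D(-5)), √(-19 - 33)) + r(26) = -⅙*(-5) + (13/8 + 26) = ⅚ + 221/8 = 683/24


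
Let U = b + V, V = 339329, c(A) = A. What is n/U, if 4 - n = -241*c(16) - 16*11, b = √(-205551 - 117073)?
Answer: 1369531844/115144492865 - 2292448*I/115144492865 ≈ 0.011894 - 1.9909e-5*I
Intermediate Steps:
b = 568*I (b = √(-322624) = 568*I ≈ 568.0*I)
n = 4036 (n = 4 - (-241*16 - 16*11) = 4 - (-3856 - 176) = 4 - 1*(-4032) = 4 + 4032 = 4036)
U = 339329 + 568*I (U = 568*I + 339329 = 339329 + 568*I ≈ 3.3933e+5 + 568.0*I)
n/U = 4036/(339329 + 568*I) = 4036*((339329 - 568*I)/115144492865) = 4036*(339329 - 568*I)/115144492865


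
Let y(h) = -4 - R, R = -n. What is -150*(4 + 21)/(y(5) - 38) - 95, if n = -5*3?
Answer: -555/19 ≈ -29.211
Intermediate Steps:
n = -15
R = 15 (R = -1*(-15) = 15)
y(h) = -19 (y(h) = -4 - 1*15 = -4 - 15 = -19)
-150*(4 + 21)/(y(5) - 38) - 95 = -150*(4 + 21)/(-19 - 38) - 95 = -3750/(-57) - 95 = -3750*(-1)/57 - 95 = -150*(-25/57) - 95 = 1250/19 - 95 = -555/19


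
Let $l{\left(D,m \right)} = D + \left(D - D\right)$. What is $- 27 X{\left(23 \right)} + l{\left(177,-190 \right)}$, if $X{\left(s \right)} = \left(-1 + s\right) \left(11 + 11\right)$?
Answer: $-12891$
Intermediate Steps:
$l{\left(D,m \right)} = D$ ($l{\left(D,m \right)} = D + 0 = D$)
$X{\left(s \right)} = -22 + 22 s$ ($X{\left(s \right)} = \left(-1 + s\right) 22 = -22 + 22 s$)
$- 27 X{\left(23 \right)} + l{\left(177,-190 \right)} = - 27 \left(-22 + 22 \cdot 23\right) + 177 = - 27 \left(-22 + 506\right) + 177 = \left(-27\right) 484 + 177 = -13068 + 177 = -12891$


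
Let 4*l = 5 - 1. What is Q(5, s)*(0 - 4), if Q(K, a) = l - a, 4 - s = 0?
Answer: 12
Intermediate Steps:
s = 4 (s = 4 - 1*0 = 4 + 0 = 4)
l = 1 (l = (5 - 1)/4 = (¼)*4 = 1)
Q(K, a) = 1 - a
Q(5, s)*(0 - 4) = (1 - 1*4)*(0 - 4) = (1 - 4)*(-4) = -3*(-4) = 12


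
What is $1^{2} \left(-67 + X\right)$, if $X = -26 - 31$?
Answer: $-124$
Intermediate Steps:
$X = -57$ ($X = -26 - 31 = -57$)
$1^{2} \left(-67 + X\right) = 1^{2} \left(-67 - 57\right) = 1 \left(-124\right) = -124$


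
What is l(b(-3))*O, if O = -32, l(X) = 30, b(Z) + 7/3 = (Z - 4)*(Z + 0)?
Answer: -960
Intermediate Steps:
b(Z) = -7/3 + Z*(-4 + Z) (b(Z) = -7/3 + (Z - 4)*(Z + 0) = -7/3 + (-4 + Z)*Z = -7/3 + Z*(-4 + Z))
l(b(-3))*O = 30*(-32) = -960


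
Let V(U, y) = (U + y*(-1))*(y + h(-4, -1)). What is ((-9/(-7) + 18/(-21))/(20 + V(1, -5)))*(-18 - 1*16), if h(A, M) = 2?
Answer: -51/7 ≈ -7.2857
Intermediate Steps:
V(U, y) = (2 + y)*(U - y) (V(U, y) = (U + y*(-1))*(y + 2) = (U - y)*(2 + y) = (2 + y)*(U - y))
((-9/(-7) + 18/(-21))/(20 + V(1, -5)))*(-18 - 1*16) = ((-9/(-7) + 18/(-21))/(20 + (-1*(-5)² - 2*(-5) + 2*1 + 1*(-5))))*(-18 - 1*16) = ((-9*(-⅐) + 18*(-1/21))/(20 + (-1*25 + 10 + 2 - 5)))*(-18 - 16) = ((9/7 - 6/7)/(20 + (-25 + 10 + 2 - 5)))*(-34) = (3/(7*(20 - 18)))*(-34) = ((3/7)/2)*(-34) = ((3/7)*(½))*(-34) = (3/14)*(-34) = -51/7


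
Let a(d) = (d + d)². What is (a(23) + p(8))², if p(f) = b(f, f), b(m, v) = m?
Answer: 4511376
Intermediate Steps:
p(f) = f
a(d) = 4*d² (a(d) = (2*d)² = 4*d²)
(a(23) + p(8))² = (4*23² + 8)² = (4*529 + 8)² = (2116 + 8)² = 2124² = 4511376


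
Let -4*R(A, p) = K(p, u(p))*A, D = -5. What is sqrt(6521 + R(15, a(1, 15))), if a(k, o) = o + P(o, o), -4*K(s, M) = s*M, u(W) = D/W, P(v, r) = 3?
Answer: sqrt(104261)/4 ≈ 80.724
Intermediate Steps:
u(W) = -5/W
K(s, M) = -M*s/4 (K(s, M) = -s*M/4 = -M*s/4)
a(k, o) = 3 + o (a(k, o) = o + 3 = 3 + o)
R(A, p) = -5*A/16 (R(A, p) = -(-(-5/p)*p/4)*A/4 = -5*A/16)
sqrt(6521 + R(15, a(1, 15))) = sqrt(6521 - 5/16*15) = sqrt(6521 - 75/16) = sqrt(104261/16) = sqrt(104261)/4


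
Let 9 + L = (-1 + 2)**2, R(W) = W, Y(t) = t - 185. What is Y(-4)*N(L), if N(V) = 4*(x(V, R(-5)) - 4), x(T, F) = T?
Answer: 9072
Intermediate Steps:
Y(t) = -185 + t
L = -8 (L = -9 + (-1 + 2)**2 = -9 + 1**2 = -9 + 1 = -8)
N(V) = -16 + 4*V (N(V) = 4*(V - 4) = 4*(-4 + V) = -16 + 4*V)
Y(-4)*N(L) = (-185 - 4)*(-16 + 4*(-8)) = -189*(-16 - 32) = -189*(-48) = 9072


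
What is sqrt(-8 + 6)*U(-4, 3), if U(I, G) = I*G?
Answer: -12*I*sqrt(2) ≈ -16.971*I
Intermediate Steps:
U(I, G) = G*I
sqrt(-8 + 6)*U(-4, 3) = sqrt(-8 + 6)*(3*(-4)) = sqrt(-2)*(-12) = (I*sqrt(2))*(-12) = -12*I*sqrt(2)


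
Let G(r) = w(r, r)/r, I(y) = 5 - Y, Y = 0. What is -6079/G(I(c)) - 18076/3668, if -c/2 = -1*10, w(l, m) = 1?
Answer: -27876734/917 ≈ -30400.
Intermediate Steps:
c = 20 (c = -(-2)*10 = -2*(-10) = 20)
I(y) = 5 (I(y) = 5 - 1*0 = 5 + 0 = 5)
G(r) = 1/r
-6079/G(I(c)) - 18076/3668 = -6079/(1/5) - 18076/3668 = -6079/⅕ - 18076*1/3668 = -6079*5 - 4519/917 = -30395 - 4519/917 = -27876734/917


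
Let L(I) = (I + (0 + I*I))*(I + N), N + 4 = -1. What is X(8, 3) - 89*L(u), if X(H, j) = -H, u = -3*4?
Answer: 199708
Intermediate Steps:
u = -12
N = -5 (N = -4 - 1 = -5)
L(I) = (-5 + I)*(I + I**2) (L(I) = (I + (0 + I*I))*(I - 5) = (I + (0 + I**2))*(-5 + I) = (I + I**2)*(-5 + I) = (-5 + I)*(I + I**2))
X(8, 3) - 89*L(u) = -1*8 - (-1068)*(-5 + (-12)**2 - 4*(-12)) = -8 - (-1068)*(-5 + 144 + 48) = -8 - (-1068)*187 = -8 - 89*(-2244) = -8 + 199716 = 199708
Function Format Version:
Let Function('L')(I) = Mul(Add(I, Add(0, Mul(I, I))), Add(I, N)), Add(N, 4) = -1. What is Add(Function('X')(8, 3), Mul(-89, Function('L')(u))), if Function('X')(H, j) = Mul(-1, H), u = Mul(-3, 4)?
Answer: 199708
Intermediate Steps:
u = -12
N = -5 (N = Add(-4, -1) = -5)
Function('L')(I) = Mul(Add(-5, I), Add(I, Pow(I, 2))) (Function('L')(I) = Mul(Add(I, Add(0, Mul(I, I))), Add(I, -5)) = Mul(Add(I, Add(0, Pow(I, 2))), Add(-5, I)) = Mul(Add(I, Pow(I, 2)), Add(-5, I)) = Mul(Add(-5, I), Add(I, Pow(I, 2))))
Add(Function('X')(8, 3), Mul(-89, Function('L')(u))) = Add(Mul(-1, 8), Mul(-89, Mul(-12, Add(-5, Pow(-12, 2), Mul(-4, -12))))) = Add(-8, Mul(-89, Mul(-12, Add(-5, 144, 48)))) = Add(-8, Mul(-89, Mul(-12, 187))) = Add(-8, Mul(-89, -2244)) = Add(-8, 199716) = 199708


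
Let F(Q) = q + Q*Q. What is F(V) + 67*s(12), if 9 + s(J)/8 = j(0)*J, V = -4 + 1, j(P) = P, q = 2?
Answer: -4813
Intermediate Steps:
V = -3
F(Q) = 2 + Q² (F(Q) = 2 + Q*Q = 2 + Q²)
s(J) = -72 (s(J) = -72 + 8*(0*J) = -72 + 8*0 = -72 + 0 = -72)
F(V) + 67*s(12) = (2 + (-3)²) + 67*(-72) = (2 + 9) - 4824 = 11 - 4824 = -4813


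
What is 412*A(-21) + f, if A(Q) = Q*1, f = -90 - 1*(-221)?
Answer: -8521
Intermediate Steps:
f = 131 (f = -90 + 221 = 131)
A(Q) = Q
412*A(-21) + f = 412*(-21) + 131 = -8652 + 131 = -8521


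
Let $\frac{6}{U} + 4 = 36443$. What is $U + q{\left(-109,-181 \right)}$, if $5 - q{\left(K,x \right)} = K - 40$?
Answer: $\frac{5611612}{36439} \approx 154.0$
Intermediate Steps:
$q{\left(K,x \right)} = 45 - K$ ($q{\left(K,x \right)} = 5 - \left(K - 40\right) = 5 - \left(-40 + K\right) = 45 - K$)
$U = \frac{6}{36439}$ ($U = \frac{6}{-4 + 36443} = \frac{6}{36439} \approx 0.00016466$)
$U + q{\left(-109,-181 \right)} = \frac{6}{36439} + \left(45 - -109\right) = \frac{6}{36439} + \left(45 + 109\right) = \frac{6}{36439} + 154 = \frac{5611612}{36439}$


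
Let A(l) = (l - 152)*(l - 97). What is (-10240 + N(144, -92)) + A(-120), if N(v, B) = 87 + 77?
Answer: 48948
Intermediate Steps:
N(v, B) = 164
A(l) = (-152 + l)*(-97 + l)
(-10240 + N(144, -92)) + A(-120) = (-10240 + 164) + (14744 + (-120)**2 - 249*(-120)) = -10076 + (14744 + 14400 + 29880) = -10076 + 59024 = 48948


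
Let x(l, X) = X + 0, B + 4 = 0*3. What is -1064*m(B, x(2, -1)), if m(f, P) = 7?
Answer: -7448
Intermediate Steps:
B = -4 (B = -4 + 0*3 = -4 + 0 = -4)
x(l, X) = X
-1064*m(B, x(2, -1)) = -1064*7 = -7448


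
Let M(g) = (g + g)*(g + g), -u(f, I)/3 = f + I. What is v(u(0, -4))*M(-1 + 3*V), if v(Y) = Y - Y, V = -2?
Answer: 0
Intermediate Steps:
u(f, I) = -3*I - 3*f (u(f, I) = -3*(f + I) = -3*(I + f) = -3*I - 3*f)
v(Y) = 0
M(g) = 4*g**2 (M(g) = (2*g)*(2*g) = 4*g**2)
v(u(0, -4))*M(-1 + 3*V) = 0*(4*(-1 + 3*(-2))**2) = 0*(4*(-1 - 6)**2) = 0*(4*(-7)**2) = 0*(4*49) = 0*196 = 0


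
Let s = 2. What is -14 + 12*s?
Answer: 10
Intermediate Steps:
-14 + 12*s = -14 + 12*2 = -14 + 24 = 10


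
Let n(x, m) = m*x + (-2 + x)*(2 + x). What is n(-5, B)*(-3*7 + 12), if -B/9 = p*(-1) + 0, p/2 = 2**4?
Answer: 12771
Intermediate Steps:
p = 32 (p = 2*2**4 = 2*16 = 32)
B = 288 (B = -9*(32*(-1) + 0) = -9*(-32 + 0) = -9*(-32) = 288)
n(-5, B)*(-3*7 + 12) = (-4 + (-5)**2 + 288*(-5))*(-3*7 + 12) = (-4 + 25 - 1440)*(-21 + 12) = -1419*(-9) = 12771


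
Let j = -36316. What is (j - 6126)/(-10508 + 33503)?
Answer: -42442/22995 ≈ -1.8457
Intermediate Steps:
(j - 6126)/(-10508 + 33503) = (-36316 - 6126)/(-10508 + 33503) = -42442/22995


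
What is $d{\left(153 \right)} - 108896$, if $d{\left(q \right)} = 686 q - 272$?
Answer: $-4210$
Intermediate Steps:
$d{\left(q \right)} = -272 + 686 q$
$d{\left(153 \right)} - 108896 = \left(-272 + 686 \cdot 153\right) - 108896 = \left(-272 + 104958\right) - 108896 = 104686 - 108896 = -4210$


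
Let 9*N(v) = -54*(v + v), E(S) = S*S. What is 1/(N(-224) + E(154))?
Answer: 1/26404 ≈ 3.7873e-5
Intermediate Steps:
E(S) = S**2
N(v) = -12*v (N(v) = (-54*(v + v))/9 = (-108*v)/9 = -12*v)
1/(N(-224) + E(154)) = 1/(-12*(-224) + 154**2) = 1/(2688 + 23716) = 1/26404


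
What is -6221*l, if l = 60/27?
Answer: -124420/9 ≈ -13824.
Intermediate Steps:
l = 20/9 (l = 60*(1/27) = 20/9 ≈ 2.2222)
-6221*l = -6221*20/9 = -124420/9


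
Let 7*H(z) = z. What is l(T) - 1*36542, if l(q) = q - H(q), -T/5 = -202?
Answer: -249734/7 ≈ -35676.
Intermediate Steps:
T = 1010 (T = -5*(-202) = 1010)
H(z) = z/7
l(q) = 6*q/7 (l(q) = q - q/7 = 6*q/7)
l(T) - 1*36542 = (6/7)*1010 - 1*36542 = 6060/7 - 36542 = -249734/7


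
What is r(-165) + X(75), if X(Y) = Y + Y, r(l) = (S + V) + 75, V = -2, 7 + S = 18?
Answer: 234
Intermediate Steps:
S = 11 (S = -7 + 18 = 11)
r(l) = 84 (r(l) = (11 - 2) + 75 = 9 + 75 = 84)
X(Y) = 2*Y
r(-165) + X(75) = 84 + 2*75 = 84 + 150 = 234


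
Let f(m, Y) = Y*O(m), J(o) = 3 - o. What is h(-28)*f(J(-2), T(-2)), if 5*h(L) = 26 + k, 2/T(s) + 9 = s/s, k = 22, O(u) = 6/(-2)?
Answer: 36/5 ≈ 7.2000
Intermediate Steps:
O(u) = -3 (O(u) = 6*(-½) = -3)
T(s) = -¼ (T(s) = 2/(-9 + s/s) = 2/(-9 + 1) = 2/(-8) = 2*(-⅛) = -¼)
h(L) = 48/5 (h(L) = (26 + 22)/5 = (⅕)*48 = 48/5)
f(m, Y) = -3*Y (f(m, Y) = Y*(-3) = -3*Y)
h(-28)*f(J(-2), T(-2)) = 48*(-3*(-¼))/5 = (48/5)*(¾) = 36/5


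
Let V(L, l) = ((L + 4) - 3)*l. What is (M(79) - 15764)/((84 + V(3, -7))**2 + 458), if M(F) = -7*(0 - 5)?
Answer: -5243/1198 ≈ -4.3765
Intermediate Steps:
V(L, l) = l*(1 + L) (V(L, l) = ((4 + L) - 3)*l = (1 + L)*l = l*(1 + L))
M(F) = 35 (M(F) = -7*(-5) = 35)
(M(79) - 15764)/((84 + V(3, -7))**2 + 458) = (35 - 15764)/((84 - 7*(1 + 3))**2 + 458) = -15729/((84 - 7*4)**2 + 458) = -15729/((84 - 28)**2 + 458) = -15729/(56**2 + 458) = -15729/(3136 + 458) = -15729/3594 = -15729*1/3594 = -5243/1198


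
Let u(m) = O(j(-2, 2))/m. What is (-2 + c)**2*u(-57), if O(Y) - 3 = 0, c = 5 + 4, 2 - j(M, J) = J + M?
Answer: -49/19 ≈ -2.5789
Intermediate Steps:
j(M, J) = 2 - J - M (j(M, J) = 2 - (J + M) = 2 + (-J - M) = 2 - J - M)
c = 9
O(Y) = 3 (O(Y) = 3 + 0 = 3)
u(m) = 3/m
(-2 + c)**2*u(-57) = (-2 + 9)**2*(3/(-57)) = 7**2*(3*(-1/57)) = 49*(-1/19) = -49/19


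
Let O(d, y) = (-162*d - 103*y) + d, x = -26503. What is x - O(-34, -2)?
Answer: -32183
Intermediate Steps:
O(d, y) = -161*d - 103*y
x - O(-34, -2) = -26503 - (-161*(-34) - 103*(-2)) = -26503 - (5474 + 206) = -26503 - 1*5680 = -26503 - 5680 = -32183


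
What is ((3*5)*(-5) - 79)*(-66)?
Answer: 10164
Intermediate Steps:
((3*5)*(-5) - 79)*(-66) = (15*(-5) - 79)*(-66) = (-75 - 79)*(-66) = -154*(-66) = 10164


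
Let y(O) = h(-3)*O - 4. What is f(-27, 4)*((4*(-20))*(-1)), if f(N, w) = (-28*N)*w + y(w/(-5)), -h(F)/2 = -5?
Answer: 240960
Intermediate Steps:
h(F) = 10 (h(F) = -2*(-5) = 10)
y(O) = -4 + 10*O (y(O) = 10*O - 4 = -4 + 10*O)
f(N, w) = -4 - 2*w - 28*N*w (f(N, w) = (-28*N)*w + (-4 + 10*(w/(-5))) = -28*N*w + (-4 + 10*(w*(-⅕))) = -28*N*w + (-4 + 10*(-w/5)) = -28*N*w + (-4 - 2*w) = -4 - 2*w - 28*N*w)
f(-27, 4)*((4*(-20))*(-1)) = (-4 - 2*4 - 28*(-27)*4)*((4*(-20))*(-1)) = (-4 - 8 + 3024)*(-80*(-1)) = 3012*80 = 240960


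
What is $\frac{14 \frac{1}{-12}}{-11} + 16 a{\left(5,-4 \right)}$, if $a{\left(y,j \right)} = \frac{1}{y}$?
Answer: $\frac{1091}{330} \approx 3.3061$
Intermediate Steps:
$\frac{14 \frac{1}{-12}}{-11} + 16 a{\left(5,-4 \right)} = \frac{14 \frac{1}{-12}}{-11} + \frac{16}{5} = 14 \left(- \frac{1}{12}\right) \left(- \frac{1}{11}\right) + 16 \cdot \frac{1}{5} = \left(- \frac{7}{6}\right) \left(- \frac{1}{11}\right) + \frac{16}{5} = \frac{7}{66} + \frac{16}{5} = \frac{1091}{330}$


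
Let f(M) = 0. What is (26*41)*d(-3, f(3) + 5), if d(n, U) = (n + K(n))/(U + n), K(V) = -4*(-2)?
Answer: 2665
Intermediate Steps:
K(V) = 8
d(n, U) = (8 + n)/(U + n) (d(n, U) = (n + 8)/(U + n) = (8 + n)/(U + n))
(26*41)*d(-3, f(3) + 5) = (26*41)*((8 - 3)/((0 + 5) - 3)) = 1066*(5/(5 - 3)) = 1066*(5/2) = 2665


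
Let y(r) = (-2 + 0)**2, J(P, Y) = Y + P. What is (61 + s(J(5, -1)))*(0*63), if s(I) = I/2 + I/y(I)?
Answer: 0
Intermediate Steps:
J(P, Y) = P + Y
y(r) = 4 (y(r) = (-2)**2 = 4)
s(I) = 3*I/4 (s(I) = I/2 + I/4 = 3*I/4)
(61 + s(J(5, -1)))*(0*63) = (61 + 3*(5 - 1)/4)*(0*63) = (61 + (3/4)*4)*0 = (61 + 3)*0 = 64*0 = 0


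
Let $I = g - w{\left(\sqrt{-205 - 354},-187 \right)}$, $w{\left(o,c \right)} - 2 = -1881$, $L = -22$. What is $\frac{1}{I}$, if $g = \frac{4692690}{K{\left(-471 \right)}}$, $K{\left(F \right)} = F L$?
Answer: $\frac{1727}{4027148} \approx 0.00042884$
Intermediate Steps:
$K{\left(F \right)} = - 22 F$ ($K{\left(F \right)} = F \left(-22\right) = - 22 F$)
$g = \frac{782115}{1727}$ ($g = \frac{4692690}{\left(-22\right) \left(-471\right)} = \frac{4692690}{10362} = 4692690 \cdot \frac{1}{10362} = \frac{782115}{1727} \approx 452.88$)
$w{\left(o,c \right)} = -1879$ ($w{\left(o,c \right)} = 2 - 1881 = -1879$)
$I = \frac{4027148}{1727}$ ($I = \frac{782115}{1727} - -1879 = \frac{782115}{1727} + 1879 = \frac{4027148}{1727} \approx 2331.9$)
$\frac{1}{I} = \frac{1}{\frac{4027148}{1727}} = \frac{1727}{4027148}$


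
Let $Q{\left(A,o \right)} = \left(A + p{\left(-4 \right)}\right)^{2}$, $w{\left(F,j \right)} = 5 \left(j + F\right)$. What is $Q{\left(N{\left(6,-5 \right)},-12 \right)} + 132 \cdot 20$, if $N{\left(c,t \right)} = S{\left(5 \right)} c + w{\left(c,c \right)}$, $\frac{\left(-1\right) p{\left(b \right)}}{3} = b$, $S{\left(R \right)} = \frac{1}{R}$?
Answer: $\frac{199956}{25} \approx 7998.2$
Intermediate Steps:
$w{\left(F,j \right)} = 5 F + 5 j$ ($w{\left(F,j \right)} = 5 \left(F + j\right) = 5 F + 5 j$)
$p{\left(b \right)} = - 3 b$
$N{\left(c,t \right)} = \frac{51 c}{5}$ ($N{\left(c,t \right)} = \frac{c}{5} + \left(5 c + 5 c\right) = \frac{c}{5} + 10 c = \frac{51 c}{5}$)
$Q{\left(A,o \right)} = \left(12 + A\right)^{2}$ ($Q{\left(A,o \right)} = \left(A - -12\right)^{2} = \left(A + 12\right)^{2} = \left(12 + A\right)^{2}$)
$Q{\left(N{\left(6,-5 \right)},-12 \right)} + 132 \cdot 20 = \left(12 + \frac{51}{5} \cdot 6\right)^{2} + 132 \cdot 20 = \left(12 + \frac{306}{5}\right)^{2} + 2640 = \left(\frac{366}{5}\right)^{2} + 2640 = \frac{133956}{25} + 2640 = \frac{199956}{25}$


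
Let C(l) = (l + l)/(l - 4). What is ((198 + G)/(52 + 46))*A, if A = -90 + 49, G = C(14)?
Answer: -20582/245 ≈ -84.008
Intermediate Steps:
C(l) = 2*l/(-4 + l) (C(l) = (2*l)/(-4 + l) = 2*l/(-4 + l))
G = 14/5 (G = 2*14/(-4 + 14) = 2*14/10 = 2*14*(1/10) = 14/5 ≈ 2.8000)
A = -41
((198 + G)/(52 + 46))*A = ((198 + 14/5)/(52 + 46))*(-41) = ((1004/5)/98)*(-41) = ((1004/5)*(1/98))*(-41) = (502/245)*(-41) = -20582/245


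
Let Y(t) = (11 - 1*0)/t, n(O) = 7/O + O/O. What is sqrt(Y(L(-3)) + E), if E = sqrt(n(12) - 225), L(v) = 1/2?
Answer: sqrt(792 + 6*I*sqrt(8043))/6 ≈ 4.9294 + 1.5161*I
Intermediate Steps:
n(O) = 1 + 7/O (n(O) = 7/O + 1 = 1 + 7/O)
L(v) = 1/2
Y(t) = 11/t (Y(t) = (11 + 0)/t = 11/t)
E = I*sqrt(8043)/6 (E = sqrt((7 + 12)/12 - 225) = sqrt((1/12)*19 - 225) = sqrt(19/12 - 225) = sqrt(-2681/12) = I*sqrt(8043)/6 ≈ 14.947*I)
sqrt(Y(L(-3)) + E) = sqrt(11/(1/2) + I*sqrt(8043)/6) = sqrt(11*2 + I*sqrt(8043)/6) = sqrt(22 + I*sqrt(8043)/6)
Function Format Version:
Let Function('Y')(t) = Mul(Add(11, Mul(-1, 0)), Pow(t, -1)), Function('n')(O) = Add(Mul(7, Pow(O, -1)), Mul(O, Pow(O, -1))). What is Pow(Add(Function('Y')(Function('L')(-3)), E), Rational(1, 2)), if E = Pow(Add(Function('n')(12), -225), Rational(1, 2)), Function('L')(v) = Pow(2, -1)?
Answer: Mul(Rational(1, 6), Pow(Add(792, Mul(6, I, Pow(8043, Rational(1, 2)))), Rational(1, 2))) ≈ Add(4.9294, Mul(1.5161, I))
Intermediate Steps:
Function('n')(O) = Add(1, Mul(7, Pow(O, -1))) (Function('n')(O) = Add(Mul(7, Pow(O, -1)), 1) = Add(1, Mul(7, Pow(O, -1))))
Function('L')(v) = Rational(1, 2)
Function('Y')(t) = Mul(11, Pow(t, -1)) (Function('Y')(t) = Mul(Add(11, 0), Pow(t, -1)) = Mul(11, Pow(t, -1)))
E = Mul(Rational(1, 6), I, Pow(8043, Rational(1, 2))) (E = Pow(Add(Mul(Pow(12, -1), Add(7, 12)), -225), Rational(1, 2)) = Pow(Add(Mul(Rational(1, 12), 19), -225), Rational(1, 2)) = Pow(Add(Rational(19, 12), -225), Rational(1, 2)) = Pow(Rational(-2681, 12), Rational(1, 2)) = Mul(Rational(1, 6), I, Pow(8043, Rational(1, 2))) ≈ Mul(14.947, I))
Pow(Add(Function('Y')(Function('L')(-3)), E), Rational(1, 2)) = Pow(Add(Mul(11, Pow(Rational(1, 2), -1)), Mul(Rational(1, 6), I, Pow(8043, Rational(1, 2)))), Rational(1, 2)) = Pow(Add(Mul(11, 2), Mul(Rational(1, 6), I, Pow(8043, Rational(1, 2)))), Rational(1, 2)) = Pow(Add(22, Mul(Rational(1, 6), I, Pow(8043, Rational(1, 2)))), Rational(1, 2))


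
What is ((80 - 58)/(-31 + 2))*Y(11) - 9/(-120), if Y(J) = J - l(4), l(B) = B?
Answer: -6073/1160 ≈ -5.2353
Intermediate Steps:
Y(J) = -4 + J (Y(J) = J - 1*4 = J - 4 = -4 + J)
((80 - 58)/(-31 + 2))*Y(11) - 9/(-120) = ((80 - 58)/(-31 + 2))*(-4 + 11) - 9/(-120) = (22/(-29))*7 - 9*(-1/120) = (22*(-1/29))*7 + 3/40 = -22/29*7 + 3/40 = -154/29 + 3/40 = -6073/1160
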